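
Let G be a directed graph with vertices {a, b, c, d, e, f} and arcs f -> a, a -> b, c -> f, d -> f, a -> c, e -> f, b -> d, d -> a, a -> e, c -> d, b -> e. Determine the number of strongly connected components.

{a, b, c, d, e, f} are all mutually reachable — one SCC of size 6.
That gives 1 strongly connected component.

1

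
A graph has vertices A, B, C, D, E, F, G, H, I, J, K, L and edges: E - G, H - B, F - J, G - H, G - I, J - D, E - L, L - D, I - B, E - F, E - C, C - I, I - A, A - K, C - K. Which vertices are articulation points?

E

Removing E increases the component count from 1 to 2, so E is a cut vertex.
By contrast removing J leaves 1 component; it is not a cut vertex. No other vertex is a cut vertex either.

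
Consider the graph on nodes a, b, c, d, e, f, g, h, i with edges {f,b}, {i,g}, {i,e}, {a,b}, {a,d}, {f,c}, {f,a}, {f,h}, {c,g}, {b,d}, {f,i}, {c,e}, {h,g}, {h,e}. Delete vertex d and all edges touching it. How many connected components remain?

1

With d gone, the remaining components are: {a, b, c, e, f, g, h, i}.
That is 1 component.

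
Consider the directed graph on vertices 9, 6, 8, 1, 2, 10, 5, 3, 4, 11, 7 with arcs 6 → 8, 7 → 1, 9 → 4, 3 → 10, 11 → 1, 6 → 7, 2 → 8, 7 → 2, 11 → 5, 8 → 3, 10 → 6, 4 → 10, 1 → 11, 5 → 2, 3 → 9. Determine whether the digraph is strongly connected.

From 6 we can reach every vertex (1, 2, 3, 4, 5, 6, 7, 8, 9, 10, 11), and every vertex can reach 6 (1, 2, 3, 4, 5, 6, 7, 8, 9, 10, 11). So the whole graph is one strongly connected component.

Yes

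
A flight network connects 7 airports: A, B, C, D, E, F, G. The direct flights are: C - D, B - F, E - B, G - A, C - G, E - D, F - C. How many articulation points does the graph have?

Removing C increases the component count from 1 to 2, so C is a cut vertex.
Removing G increases the component count from 1 to 2, so G is a cut vertex.
By contrast removing E leaves 1 component; it is not a cut vertex. No other vertex is a cut vertex either.

2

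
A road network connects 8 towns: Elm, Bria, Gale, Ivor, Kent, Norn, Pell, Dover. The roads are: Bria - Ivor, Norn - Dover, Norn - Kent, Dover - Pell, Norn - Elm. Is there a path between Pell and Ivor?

The component containing Pell is {Elm, Kent, Norn, Pell, Dover}, and Ivor is not in it.

No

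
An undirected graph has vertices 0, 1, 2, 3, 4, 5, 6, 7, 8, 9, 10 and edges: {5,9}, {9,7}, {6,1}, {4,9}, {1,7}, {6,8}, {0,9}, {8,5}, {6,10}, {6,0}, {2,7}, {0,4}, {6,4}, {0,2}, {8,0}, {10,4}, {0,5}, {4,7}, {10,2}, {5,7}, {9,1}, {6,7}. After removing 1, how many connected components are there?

With 1 gone, the remaining components are: {3}; {0, 2, 4, 5, 6, 7, 8, 9, 10}.
That is 2 components.

2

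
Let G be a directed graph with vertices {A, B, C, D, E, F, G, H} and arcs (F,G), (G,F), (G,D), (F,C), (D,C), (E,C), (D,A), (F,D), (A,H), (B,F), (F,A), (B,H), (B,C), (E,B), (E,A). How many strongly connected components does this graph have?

7

{F, G} are all mutually reachable — one SCC of size 2.
{H} is an SCC by itself.
{D} is an SCC by itself.
{C} is an SCC by itself.
{B} is an SCC by itself.
(and 2 more singleton SCCs)
That gives 7 strongly connected components.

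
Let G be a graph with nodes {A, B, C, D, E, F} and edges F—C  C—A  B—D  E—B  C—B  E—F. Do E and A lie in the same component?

Yes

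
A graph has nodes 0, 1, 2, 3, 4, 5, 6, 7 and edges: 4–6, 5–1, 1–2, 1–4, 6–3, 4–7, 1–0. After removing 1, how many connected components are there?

4

With 1 gone, the remaining components are: {0}; {2}; {5}; {3, 4, 6, 7}.
That is 4 components.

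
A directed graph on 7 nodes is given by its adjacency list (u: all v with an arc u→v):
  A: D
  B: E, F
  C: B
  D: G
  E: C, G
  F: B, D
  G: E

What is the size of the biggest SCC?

6

{B, C, D, E, F, G} are all mutually reachable — one SCC of size 6.
{A} is an SCC by itself.
The largest has 6 vertices.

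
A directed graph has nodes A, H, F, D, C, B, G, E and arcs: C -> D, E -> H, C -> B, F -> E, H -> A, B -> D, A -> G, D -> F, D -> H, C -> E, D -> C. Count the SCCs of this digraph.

6

{B, C, D} are all mutually reachable — one SCC of size 3.
{A} is an SCC by itself.
{G} is an SCC by itself.
{F} is an SCC by itself.
{H} is an SCC by itself.
(and 1 more singleton SCC)
That gives 6 strongly connected components.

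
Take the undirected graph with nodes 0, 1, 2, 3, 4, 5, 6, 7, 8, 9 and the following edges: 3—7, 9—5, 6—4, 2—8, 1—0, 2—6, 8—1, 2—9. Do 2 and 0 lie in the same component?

From 2 we can reach 0, 1, 2, 4, 5, 6, 8, 9, which includes 0.

Yes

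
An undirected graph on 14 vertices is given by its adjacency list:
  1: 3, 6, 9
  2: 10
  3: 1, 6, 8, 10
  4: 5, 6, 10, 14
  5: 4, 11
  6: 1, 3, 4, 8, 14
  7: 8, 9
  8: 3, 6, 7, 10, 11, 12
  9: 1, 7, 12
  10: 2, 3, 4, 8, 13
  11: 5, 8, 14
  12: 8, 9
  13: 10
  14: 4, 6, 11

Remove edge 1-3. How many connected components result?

1 and 3 are still connected via 1-6-3, so the component count stays at 1.

1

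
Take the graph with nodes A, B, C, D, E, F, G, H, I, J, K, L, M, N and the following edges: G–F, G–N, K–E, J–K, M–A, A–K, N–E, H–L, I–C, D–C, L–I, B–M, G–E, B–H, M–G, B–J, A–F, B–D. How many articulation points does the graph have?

Removing B increases the component count from 1 to 2, so B is a cut vertex.
By contrast removing M leaves 1 component; it is not a cut vertex. No other vertex is a cut vertex either.

1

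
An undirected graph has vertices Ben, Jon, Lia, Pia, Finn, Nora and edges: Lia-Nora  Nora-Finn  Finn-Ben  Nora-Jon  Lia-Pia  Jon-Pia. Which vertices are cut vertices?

Finn, Nora

Removing Finn increases the component count from 1 to 2, so Finn is a cut vertex.
Removing Nora increases the component count from 1 to 2, so Nora is a cut vertex.
By contrast removing Ben leaves 1 component; it is not a cut vertex. No other vertex is a cut vertex either.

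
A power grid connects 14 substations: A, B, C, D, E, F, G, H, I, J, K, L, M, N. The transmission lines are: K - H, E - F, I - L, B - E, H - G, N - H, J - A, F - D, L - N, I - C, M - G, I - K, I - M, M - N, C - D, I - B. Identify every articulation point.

I

Removing I increases the component count from 2 to 3, so I is a cut vertex.
By contrast removing M leaves 2 components; it is not a cut vertex. No other vertex is a cut vertex either.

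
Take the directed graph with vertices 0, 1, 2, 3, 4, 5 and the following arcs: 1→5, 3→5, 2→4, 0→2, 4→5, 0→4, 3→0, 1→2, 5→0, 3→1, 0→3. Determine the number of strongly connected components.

1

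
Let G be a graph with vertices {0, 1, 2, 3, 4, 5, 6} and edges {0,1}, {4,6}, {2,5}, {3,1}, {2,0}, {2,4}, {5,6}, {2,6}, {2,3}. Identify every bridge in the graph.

The edges on the cycle 2-4-6-2 are not bridges since each lies on that cycle.
Every edge lies on some cycle, so there are no bridges.

none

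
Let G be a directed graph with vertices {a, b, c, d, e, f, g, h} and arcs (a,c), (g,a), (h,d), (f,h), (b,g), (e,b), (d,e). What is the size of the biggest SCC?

{c} is an SCC by itself.
{h} is an SCC by itself.
{f} is an SCC by itself.
{d} is an SCC by itself.
{b} is an SCC by itself.
(and 3 more singleton SCCs)
The largest has 1 vertex.

1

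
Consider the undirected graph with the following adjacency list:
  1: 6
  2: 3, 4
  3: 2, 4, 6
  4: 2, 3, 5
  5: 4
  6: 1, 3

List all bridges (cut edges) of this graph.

The edges on the cycle 2-3-4-2 are not bridges since each lies on that cycle.
But removing 6-1 disconnects 6 from 1; removing 3-6 disconnects 3 from 6; removing 4-5 disconnects 4 from 5 — these are bridges.

1-6, 3-6, 4-5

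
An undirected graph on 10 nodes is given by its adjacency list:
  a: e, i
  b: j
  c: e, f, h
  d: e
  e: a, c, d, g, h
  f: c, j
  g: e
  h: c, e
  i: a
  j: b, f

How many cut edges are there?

7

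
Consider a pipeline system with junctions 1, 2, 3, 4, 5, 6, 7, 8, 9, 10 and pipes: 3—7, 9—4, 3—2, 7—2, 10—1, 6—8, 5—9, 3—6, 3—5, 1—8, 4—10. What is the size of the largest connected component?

10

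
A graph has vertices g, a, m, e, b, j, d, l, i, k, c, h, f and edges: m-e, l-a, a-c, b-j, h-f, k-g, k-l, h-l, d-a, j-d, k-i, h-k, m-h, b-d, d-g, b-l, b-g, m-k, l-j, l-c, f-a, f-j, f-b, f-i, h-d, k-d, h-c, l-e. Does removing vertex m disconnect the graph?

No

Deleting m leaves 1 component (was 1) (its neighbors e, h, k remain connected to each other), so m is not a cut vertex.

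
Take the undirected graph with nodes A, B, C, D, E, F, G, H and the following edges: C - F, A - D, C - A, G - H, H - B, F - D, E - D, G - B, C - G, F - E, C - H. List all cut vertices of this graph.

C

Removing C increases the component count from 1 to 2, so C is a cut vertex.
By contrast removing D leaves 1 component; it is not a cut vertex. No other vertex is a cut vertex either.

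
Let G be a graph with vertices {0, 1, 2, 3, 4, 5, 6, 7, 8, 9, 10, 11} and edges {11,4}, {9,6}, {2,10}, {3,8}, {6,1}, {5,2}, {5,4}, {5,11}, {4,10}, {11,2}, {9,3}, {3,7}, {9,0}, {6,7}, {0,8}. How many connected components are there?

Starting from 2 we can reach 2, 4, 5, 10, 11. That is one component of size 5.
Starting from 0 we can reach 0, 1, 3, 6, 7, 8, 9. That is one component of size 7.
Total: 2 components.

2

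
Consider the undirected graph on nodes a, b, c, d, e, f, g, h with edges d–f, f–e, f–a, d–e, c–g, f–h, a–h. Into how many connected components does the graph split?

b is isolated — a component by itself.
Starting from c we can reach c, g. That is one component of size 2.
Starting from a we can reach a, d, e, f, h. That is one component of size 5.
Total: 3 components.

3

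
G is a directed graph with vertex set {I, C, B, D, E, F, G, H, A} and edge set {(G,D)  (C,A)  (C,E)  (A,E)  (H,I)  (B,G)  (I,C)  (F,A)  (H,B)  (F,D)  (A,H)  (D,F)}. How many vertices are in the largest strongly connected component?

{A, B, C, D, F, G, H, I} are all mutually reachable — one SCC of size 8.
{E} is an SCC by itself.
The largest has 8 vertices.

8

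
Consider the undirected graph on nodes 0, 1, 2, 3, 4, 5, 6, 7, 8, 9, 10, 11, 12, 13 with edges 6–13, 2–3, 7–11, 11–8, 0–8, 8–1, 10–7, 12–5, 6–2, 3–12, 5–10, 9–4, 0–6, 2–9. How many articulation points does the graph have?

4

Removing 2 increases the component count from 1 to 2, so 2 is a cut vertex.
Removing 6 increases the component count from 1 to 2, so 6 is a cut vertex.
Removing 8 increases the component count from 1 to 2, so 8 is a cut vertex.
Likewise 9 is a cut vertex.
By contrast removing 10 leaves 1 component; it is not a cut vertex. No other vertex is a cut vertex either.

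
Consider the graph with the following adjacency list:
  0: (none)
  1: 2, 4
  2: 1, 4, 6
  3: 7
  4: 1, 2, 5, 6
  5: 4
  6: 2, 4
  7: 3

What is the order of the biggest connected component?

0 is isolated — a component by itself.
Starting from 3 we can reach 3, 7. That is one component of size 2.
Starting from 1 we can reach 1, 2, 4, 5, 6. That is one component of size 5.
The largest has 5 vertices.

5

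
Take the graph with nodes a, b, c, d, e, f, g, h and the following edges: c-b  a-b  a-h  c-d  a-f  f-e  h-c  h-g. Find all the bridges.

a-f, c-d, e-f, g-h

The edges on the cycle a-h-c-b-a are not bridges since each lies on that cycle.
But removing h-g disconnects h from g; removing f-e disconnects f from e; removing a-f disconnects a from f; removing c-d disconnects c from d — these are bridges.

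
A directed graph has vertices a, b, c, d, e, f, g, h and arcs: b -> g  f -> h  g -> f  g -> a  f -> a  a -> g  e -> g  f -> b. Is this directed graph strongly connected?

No

There is no directed path from h to b, so the graph is not strongly connected.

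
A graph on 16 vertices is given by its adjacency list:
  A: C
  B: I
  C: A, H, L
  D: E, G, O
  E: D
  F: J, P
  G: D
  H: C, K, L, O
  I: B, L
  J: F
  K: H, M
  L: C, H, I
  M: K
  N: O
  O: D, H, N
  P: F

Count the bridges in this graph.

12

The edges on the cycle H-C-L-H are not bridges since each lies on that cycle.
But removing G-D disconnects G from D; removing N-O disconnects N from O; removing J-F disconnects J from F; removing O-D disconnects O from D — these are bridges.
In total 12 edges are bridges.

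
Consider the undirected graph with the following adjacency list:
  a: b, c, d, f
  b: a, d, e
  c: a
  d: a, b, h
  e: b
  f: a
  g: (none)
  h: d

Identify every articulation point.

Removing a increases the component count from 2 to 4, so a is a cut vertex.
Removing b increases the component count from 2 to 3, so b is a cut vertex.
Removing d increases the component count from 2 to 3, so d is a cut vertex.
By contrast removing h leaves 2 components; it is not a cut vertex. No other vertex is a cut vertex either.

a, b, d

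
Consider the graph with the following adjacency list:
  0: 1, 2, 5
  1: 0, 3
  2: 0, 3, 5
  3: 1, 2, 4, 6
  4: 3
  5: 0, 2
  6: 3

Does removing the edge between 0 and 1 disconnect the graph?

No

After removing 0-1, the path 0-2-3-1 still connects them, so the edge is not a bridge.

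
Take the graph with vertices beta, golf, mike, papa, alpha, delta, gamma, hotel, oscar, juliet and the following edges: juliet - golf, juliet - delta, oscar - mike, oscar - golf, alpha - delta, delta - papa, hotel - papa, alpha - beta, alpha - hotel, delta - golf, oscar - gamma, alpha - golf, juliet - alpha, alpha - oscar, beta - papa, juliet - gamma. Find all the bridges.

The edges on the cycle juliet-alpha-oscar-gamma-juliet are not bridges since each lies on that cycle.
But removing oscar - mike disconnects oscar from mike — this is a bridge.

mike-oscar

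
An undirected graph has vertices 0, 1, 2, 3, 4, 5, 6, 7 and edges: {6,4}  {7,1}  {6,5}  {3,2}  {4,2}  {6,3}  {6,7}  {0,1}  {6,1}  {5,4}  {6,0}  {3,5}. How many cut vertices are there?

1

Removing 6 increases the component count from 1 to 2, so 6 is a cut vertex.
By contrast removing 2 leaves 1 component; it is not a cut vertex. No other vertex is a cut vertex either.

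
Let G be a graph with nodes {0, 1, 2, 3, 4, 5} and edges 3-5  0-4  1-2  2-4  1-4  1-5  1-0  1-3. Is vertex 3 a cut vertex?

Deleting 3 leaves 1 component (was 1) (its neighbors 1, 5 remain connected to each other), so 3 is not a cut vertex.

No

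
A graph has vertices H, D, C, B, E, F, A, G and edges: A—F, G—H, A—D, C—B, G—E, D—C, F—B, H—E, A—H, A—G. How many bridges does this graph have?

0

The edges on the cycle A-G-E-H-A are not bridges since each lies on that cycle.
Every edge lies on some cycle, so there are no bridges.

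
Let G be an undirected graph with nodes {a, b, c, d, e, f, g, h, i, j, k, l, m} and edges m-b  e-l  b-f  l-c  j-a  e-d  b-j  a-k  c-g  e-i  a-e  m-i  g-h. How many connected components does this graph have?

1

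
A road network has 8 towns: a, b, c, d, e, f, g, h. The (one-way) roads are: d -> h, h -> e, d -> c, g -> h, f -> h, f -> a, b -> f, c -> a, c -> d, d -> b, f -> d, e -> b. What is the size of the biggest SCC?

6

{b, c, d, e, f, h} are all mutually reachable — one SCC of size 6.
{g} is an SCC by itself.
{a} is an SCC by itself.
The largest has 6 vertices.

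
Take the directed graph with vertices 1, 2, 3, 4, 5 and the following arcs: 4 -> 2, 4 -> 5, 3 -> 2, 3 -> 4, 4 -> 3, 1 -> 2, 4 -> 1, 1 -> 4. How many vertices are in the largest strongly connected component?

3

{1, 3, 4} are all mutually reachable — one SCC of size 3.
{2} is an SCC by itself.
{5} is an SCC by itself.
The largest has 3 vertices.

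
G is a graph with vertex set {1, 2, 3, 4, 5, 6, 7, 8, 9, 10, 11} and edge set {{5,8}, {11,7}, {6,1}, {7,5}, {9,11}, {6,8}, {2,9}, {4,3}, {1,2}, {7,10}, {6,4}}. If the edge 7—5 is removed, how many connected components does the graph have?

7 and 5 are still connected via 7-11-9-2-1-6-8-5, so the component count stays at 1.

1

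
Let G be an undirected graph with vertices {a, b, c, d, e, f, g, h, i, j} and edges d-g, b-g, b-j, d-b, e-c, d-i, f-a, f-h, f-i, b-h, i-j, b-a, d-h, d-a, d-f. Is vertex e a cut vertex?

No

Deleting e leaves 2 components (was 2), so e is not a cut vertex.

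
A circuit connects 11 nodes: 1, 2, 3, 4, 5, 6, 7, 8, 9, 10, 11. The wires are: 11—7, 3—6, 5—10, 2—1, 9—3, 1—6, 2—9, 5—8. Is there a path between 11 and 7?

Yes

From 11 we can reach 7, 11, which includes 7.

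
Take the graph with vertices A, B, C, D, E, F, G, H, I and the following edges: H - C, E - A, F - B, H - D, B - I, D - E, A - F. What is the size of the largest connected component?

8

G is isolated — a component by itself.
Starting from A we can reach A, B, C, D, E, F, H, I. That is one component of size 8.
The largest has 8 vertices.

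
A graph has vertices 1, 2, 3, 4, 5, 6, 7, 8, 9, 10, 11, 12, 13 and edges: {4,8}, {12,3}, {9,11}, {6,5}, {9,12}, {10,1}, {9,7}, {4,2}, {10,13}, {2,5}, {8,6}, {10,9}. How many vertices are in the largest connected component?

Starting from 2 we can reach 2, 4, 5, 6, 8. That is one component of size 5.
Starting from 1 we can reach 1, 3, 7, 9, 10, 11, 12, 13. That is one component of size 8.
The largest has 8 vertices.

8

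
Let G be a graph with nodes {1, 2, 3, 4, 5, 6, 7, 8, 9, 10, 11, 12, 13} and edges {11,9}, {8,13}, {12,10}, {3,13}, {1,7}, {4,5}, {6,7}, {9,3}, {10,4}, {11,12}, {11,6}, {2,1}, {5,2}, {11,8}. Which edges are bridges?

none

The edges on the cycle 11-9-3-13-8-11 are not bridges since each lies on that cycle.
Every edge lies on some cycle, so there are no bridges.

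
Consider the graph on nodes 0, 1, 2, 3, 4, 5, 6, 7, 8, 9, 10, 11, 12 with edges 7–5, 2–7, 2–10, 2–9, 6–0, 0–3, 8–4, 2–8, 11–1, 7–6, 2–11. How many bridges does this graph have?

11

removing 0–6 disconnects 0 from 6; removing 7–6 disconnects 7 from 6; removing 7–2 disconnects 7 from 2; removing 11–1 disconnects 11 from 1 — these are bridges.
In total 11 edges are bridges.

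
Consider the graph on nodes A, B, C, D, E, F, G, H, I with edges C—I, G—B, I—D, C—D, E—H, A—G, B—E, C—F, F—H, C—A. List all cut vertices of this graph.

C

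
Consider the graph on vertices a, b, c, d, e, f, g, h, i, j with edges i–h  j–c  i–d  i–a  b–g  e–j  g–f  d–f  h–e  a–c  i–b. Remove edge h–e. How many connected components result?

1

h and e are still connected via h-i-a-c-j-e, so the component count stays at 1.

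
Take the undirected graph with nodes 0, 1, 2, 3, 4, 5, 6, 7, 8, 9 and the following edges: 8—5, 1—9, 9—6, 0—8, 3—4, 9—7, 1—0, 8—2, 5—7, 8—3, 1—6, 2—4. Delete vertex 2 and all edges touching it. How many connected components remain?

With 2 gone, the remaining components are: {0, 1, 3, 4, 5, 6, 7, 8, 9}.
That is 1 component.

1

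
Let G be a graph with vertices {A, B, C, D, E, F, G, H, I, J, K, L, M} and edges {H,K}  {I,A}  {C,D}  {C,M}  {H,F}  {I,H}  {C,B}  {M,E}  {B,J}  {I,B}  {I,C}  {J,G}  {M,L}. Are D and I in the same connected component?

Yes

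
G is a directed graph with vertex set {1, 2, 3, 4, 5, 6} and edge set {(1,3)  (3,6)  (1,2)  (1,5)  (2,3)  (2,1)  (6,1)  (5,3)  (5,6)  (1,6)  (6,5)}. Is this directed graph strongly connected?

No

There is no directed path from 3 to 4, so the graph is not strongly connected.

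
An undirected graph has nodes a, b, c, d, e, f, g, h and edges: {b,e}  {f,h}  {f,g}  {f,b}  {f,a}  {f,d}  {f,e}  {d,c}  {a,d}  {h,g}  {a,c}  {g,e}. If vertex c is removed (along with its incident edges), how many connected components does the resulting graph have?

1

With c gone, the remaining components are: {a, b, d, e, f, g, h}.
That is 1 component.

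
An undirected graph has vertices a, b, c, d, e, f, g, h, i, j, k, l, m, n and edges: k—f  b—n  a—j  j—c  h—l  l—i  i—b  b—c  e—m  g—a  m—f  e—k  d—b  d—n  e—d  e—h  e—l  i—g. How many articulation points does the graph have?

1

Removing e increases the component count from 1 to 2, so e is a cut vertex.
By contrast removing b leaves 1 component; it is not a cut vertex. No other vertex is a cut vertex either.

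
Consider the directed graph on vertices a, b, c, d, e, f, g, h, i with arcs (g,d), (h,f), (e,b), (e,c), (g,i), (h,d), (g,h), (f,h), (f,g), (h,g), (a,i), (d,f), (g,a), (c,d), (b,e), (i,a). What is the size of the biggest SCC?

4

{d, f, g, h} are all mutually reachable — one SCC of size 4.
{a, i} are all mutually reachable — one SCC of size 2.
{b, e} are all mutually reachable — one SCC of size 2.
{c} is an SCC by itself.
The largest has 4 vertices.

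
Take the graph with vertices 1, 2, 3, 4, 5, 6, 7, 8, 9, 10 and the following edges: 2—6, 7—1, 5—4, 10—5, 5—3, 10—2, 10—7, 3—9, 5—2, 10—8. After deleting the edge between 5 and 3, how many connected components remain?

Before removal there is 1 component.
5—3 is a bridge — removing it separates 5's side from 3's side.
After removal: 2 components.

2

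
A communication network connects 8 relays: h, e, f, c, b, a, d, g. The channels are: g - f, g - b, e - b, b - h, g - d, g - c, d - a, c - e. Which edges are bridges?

a-d, b-h, d-g, f-g

The edges on the cycle g-c-e-b-g are not bridges since each lies on that cycle.
But removing b - h disconnects b from h; removing g - f disconnects g from f; removing d - a disconnects d from a; removing g - d disconnects g from d — these are bridges.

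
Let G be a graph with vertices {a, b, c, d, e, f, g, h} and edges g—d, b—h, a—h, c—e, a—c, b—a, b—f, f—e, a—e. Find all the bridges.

d-g

The edges on the cycle b-f-e-c-a-b are not bridges since each lies on that cycle.
But removing g—d disconnects g from d — this is a bridge.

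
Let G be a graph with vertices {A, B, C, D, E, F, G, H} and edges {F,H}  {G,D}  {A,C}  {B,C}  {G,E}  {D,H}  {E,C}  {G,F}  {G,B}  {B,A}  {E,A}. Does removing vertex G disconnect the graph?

Yes

Deleting G raises the number of components from 1 to 2, so G is a cut vertex.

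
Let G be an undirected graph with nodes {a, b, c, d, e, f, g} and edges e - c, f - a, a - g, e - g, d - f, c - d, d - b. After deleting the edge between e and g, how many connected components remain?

1

e and g are still connected via e-c-d-f-a-g, so the component count stays at 1.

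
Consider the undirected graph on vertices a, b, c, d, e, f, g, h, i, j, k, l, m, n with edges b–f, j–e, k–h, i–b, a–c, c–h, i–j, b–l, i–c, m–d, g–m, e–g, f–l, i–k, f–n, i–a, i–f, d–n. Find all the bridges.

none

The edges on the cycle i-j-e-g-m-d-n-f-i are not bridges since each lies on that cycle.
Every edge lies on some cycle, so there are no bridges.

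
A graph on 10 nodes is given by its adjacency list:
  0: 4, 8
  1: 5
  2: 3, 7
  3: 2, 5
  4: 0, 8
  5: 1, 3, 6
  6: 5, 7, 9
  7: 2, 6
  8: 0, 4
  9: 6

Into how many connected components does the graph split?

Starting from 0 we can reach 0, 4, 8. That is one component of size 3.
Starting from 1 we can reach 1, 2, 3, 5, 6, 7, 9. That is one component of size 7.
Total: 2 components.

2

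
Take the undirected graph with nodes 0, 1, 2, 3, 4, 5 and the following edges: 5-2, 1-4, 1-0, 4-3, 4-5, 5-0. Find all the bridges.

The edges on the cycle 1-4-5-0-1 are not bridges since each lies on that cycle.
But removing 4-3 disconnects 4 from 3; removing 5-2 disconnects 5 from 2 — these are bridges.

2-5, 3-4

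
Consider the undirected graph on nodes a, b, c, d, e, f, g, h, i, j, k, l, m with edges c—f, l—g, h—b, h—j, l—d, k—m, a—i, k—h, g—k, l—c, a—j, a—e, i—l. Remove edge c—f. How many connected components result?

2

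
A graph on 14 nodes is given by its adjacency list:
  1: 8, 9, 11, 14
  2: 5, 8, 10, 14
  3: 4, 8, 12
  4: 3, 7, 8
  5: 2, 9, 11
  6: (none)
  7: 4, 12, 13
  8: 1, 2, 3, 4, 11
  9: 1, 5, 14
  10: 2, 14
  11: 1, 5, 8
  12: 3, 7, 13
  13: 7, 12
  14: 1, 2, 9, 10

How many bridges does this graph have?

The edges on the cycle 2-10-14-2 are not bridges since each lies on that cycle.
Every edge lies on some cycle, so there are no bridges.

0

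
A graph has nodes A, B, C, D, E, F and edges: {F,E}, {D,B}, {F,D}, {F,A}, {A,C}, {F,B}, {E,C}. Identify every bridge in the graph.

none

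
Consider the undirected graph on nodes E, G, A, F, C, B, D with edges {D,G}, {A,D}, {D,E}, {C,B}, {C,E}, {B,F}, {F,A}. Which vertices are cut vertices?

Removing D increases the component count from 1 to 2, so D is a cut vertex.
By contrast removing E leaves 1 component; it is not a cut vertex. No other vertex is a cut vertex either.

D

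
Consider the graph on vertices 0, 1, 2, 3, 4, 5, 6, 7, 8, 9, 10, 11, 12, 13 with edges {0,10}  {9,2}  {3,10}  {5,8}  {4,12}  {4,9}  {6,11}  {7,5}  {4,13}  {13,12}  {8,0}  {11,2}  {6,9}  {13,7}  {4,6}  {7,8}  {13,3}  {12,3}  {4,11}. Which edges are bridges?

The edges on the cycle 7-5-8-7 are not bridges since each lies on that cycle.
Every edge lies on some cycle, so there are no bridges.

none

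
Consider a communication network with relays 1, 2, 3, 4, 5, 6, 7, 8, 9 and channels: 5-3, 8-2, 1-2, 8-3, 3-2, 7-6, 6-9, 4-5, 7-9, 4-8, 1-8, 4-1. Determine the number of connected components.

2

Starting from 6 we can reach 6, 7, 9. That is one component of size 3.
Starting from 1 we can reach 1, 2, 3, 4, 5, 8. That is one component of size 6.
Total: 2 components.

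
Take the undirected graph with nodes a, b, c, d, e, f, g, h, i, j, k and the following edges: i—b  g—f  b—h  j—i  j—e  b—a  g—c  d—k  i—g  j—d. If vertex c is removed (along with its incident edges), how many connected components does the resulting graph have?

With c gone, the remaining components are: {a, b, d, e, f, g, h, i, j, k}.
That is 1 component.

1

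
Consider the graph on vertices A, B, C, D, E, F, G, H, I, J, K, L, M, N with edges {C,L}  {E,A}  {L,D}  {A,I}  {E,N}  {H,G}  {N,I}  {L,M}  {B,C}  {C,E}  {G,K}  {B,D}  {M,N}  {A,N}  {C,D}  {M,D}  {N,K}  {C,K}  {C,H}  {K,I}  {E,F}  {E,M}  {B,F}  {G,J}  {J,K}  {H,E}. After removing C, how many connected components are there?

1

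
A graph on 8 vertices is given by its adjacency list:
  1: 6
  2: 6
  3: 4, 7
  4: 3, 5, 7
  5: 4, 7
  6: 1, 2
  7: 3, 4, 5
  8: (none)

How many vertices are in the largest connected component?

8 is isolated — a component by itself.
Starting from 1 we can reach 1, 2, 6. That is one component of size 3.
Starting from 3 we can reach 3, 4, 5, 7. That is one component of size 4.
The largest has 4 vertices.

4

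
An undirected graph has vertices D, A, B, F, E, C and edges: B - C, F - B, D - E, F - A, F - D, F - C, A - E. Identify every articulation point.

F

Removing F increases the component count from 1 to 2, so F is a cut vertex.
By contrast removing B leaves 1 component; it is not a cut vertex. No other vertex is a cut vertex either.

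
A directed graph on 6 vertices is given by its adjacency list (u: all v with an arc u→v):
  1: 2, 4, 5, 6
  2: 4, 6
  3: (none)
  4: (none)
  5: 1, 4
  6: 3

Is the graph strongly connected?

No

There is no directed path from 2 to 5, so the graph is not strongly connected.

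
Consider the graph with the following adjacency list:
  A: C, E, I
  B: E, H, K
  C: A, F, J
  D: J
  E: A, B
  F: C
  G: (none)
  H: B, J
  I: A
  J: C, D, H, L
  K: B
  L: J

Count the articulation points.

4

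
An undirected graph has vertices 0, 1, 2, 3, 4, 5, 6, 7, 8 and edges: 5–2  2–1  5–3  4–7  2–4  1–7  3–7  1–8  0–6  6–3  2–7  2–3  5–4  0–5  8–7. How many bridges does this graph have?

The edges on the cycle 5-2-1-8-7-3-5 are not bridges since each lies on that cycle.
Every edge lies on some cycle, so there are no bridges.

0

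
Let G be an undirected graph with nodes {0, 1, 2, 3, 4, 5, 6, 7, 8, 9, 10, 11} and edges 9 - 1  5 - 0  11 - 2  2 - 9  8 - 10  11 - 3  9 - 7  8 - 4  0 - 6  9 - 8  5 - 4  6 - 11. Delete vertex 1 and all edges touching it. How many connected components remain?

1

With 1 gone, the remaining components are: {0, 2, 3, 4, 5, 6, 7, 8, 9, 10, 11}.
That is 1 component.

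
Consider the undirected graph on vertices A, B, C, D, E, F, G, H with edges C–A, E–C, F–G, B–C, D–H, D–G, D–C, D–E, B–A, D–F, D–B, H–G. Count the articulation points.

1

Removing D increases the component count from 1 to 2, so D is a cut vertex.
By contrast removing G leaves 1 component; it is not a cut vertex. No other vertex is a cut vertex either.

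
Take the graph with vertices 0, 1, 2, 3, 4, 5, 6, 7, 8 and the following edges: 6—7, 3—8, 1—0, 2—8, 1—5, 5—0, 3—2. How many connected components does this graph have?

4

4 is isolated — a component by itself.
Starting from 6 we can reach 6, 7. That is one component of size 2.
Starting from 0 we can reach 0, 1, 5. That is one component of size 3.
Starting from 2 we can reach 2, 3, 8. That is one component of size 3.
Total: 4 components.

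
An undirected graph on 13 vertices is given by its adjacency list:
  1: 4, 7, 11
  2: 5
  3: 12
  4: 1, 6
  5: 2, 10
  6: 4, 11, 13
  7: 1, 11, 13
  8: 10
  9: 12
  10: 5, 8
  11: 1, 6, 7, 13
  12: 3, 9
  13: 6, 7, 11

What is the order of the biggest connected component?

6

Starting from 3 we can reach 3, 9, 12. That is one component of size 3.
Starting from 2 we can reach 2, 5, 8, 10. That is one component of size 4.
Starting from 1 we can reach 1, 4, 6, 7, 11, 13. That is one component of size 6.
The largest has 6 vertices.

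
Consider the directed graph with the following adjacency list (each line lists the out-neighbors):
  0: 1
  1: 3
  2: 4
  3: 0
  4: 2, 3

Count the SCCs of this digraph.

{0, 1, 3} are all mutually reachable — one SCC of size 3.
{2, 4} are all mutually reachable — one SCC of size 2.
That gives 2 strongly connected components.

2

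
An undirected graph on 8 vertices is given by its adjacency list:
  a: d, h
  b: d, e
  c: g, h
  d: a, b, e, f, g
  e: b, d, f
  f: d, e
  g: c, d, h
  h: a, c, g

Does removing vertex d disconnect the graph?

Yes

Deleting d raises the number of components from 1 to 2, so d is a cut vertex.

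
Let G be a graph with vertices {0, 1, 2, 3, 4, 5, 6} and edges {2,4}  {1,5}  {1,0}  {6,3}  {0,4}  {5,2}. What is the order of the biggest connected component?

Starting from 3 we can reach 3, 6. That is one component of size 2.
Starting from 0 we can reach 0, 1, 2, 4, 5. That is one component of size 5.
The largest has 5 vertices.

5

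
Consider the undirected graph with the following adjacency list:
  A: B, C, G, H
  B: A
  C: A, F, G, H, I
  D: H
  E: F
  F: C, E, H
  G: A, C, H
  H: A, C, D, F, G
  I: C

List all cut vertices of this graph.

Removing A increases the component count from 1 to 2, so A is a cut vertex.
Removing C increases the component count from 1 to 2, so C is a cut vertex.
Removing F increases the component count from 1 to 2, so F is a cut vertex.
Likewise H is a cut vertex.
By contrast removing I leaves 1 component; it is not a cut vertex. No other vertex is a cut vertex either.

A, C, F, H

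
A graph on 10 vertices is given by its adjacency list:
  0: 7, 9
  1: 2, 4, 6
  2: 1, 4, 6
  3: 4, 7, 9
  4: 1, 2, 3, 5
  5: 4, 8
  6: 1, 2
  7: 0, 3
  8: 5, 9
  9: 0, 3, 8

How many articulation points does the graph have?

1

Removing 4 increases the component count from 1 to 2, so 4 is a cut vertex.
By contrast removing 7 leaves 1 component; it is not a cut vertex. No other vertex is a cut vertex either.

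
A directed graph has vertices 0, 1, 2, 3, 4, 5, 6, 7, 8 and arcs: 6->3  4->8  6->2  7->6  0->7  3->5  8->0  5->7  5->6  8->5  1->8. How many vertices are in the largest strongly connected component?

{3, 5, 6, 7} are all mutually reachable — one SCC of size 4.
{2} is an SCC by itself.
{0} is an SCC by itself.
{4} is an SCC by itself.
{8} is an SCC by itself.
(and 1 more singleton SCC)
The largest has 4 vertices.

4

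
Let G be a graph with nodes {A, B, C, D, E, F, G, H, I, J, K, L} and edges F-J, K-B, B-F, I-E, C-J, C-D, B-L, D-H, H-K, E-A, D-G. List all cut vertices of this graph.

B, D, E

Removing B increases the component count from 2 to 3, so B is a cut vertex.
Removing D increases the component count from 2 to 3, so D is a cut vertex.
Removing E increases the component count from 2 to 3, so E is a cut vertex.
By contrast removing F leaves 2 components; it is not a cut vertex. No other vertex is a cut vertex either.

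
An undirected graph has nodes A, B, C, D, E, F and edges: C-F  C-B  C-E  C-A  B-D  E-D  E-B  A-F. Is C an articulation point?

Deleting C raises the number of components from 1 to 2, so C is a cut vertex.

Yes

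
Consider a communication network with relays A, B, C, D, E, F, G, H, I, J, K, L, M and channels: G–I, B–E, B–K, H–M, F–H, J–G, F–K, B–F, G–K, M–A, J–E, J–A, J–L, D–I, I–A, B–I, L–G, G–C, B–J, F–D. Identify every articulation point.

G

Removing G increases the component count from 1 to 2, so G is a cut vertex.
By contrast removing J leaves 1 component; it is not a cut vertex. No other vertex is a cut vertex either.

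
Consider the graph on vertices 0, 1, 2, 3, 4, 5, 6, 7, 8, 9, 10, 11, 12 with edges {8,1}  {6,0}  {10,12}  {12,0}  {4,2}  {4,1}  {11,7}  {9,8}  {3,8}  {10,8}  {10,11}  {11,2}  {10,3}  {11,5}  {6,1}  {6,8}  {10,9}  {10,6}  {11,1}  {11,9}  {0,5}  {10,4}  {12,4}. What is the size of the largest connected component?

13

Starting from 0 we can reach 0, 1, 2, 3, 4, 5, 6, 7, 8, 9, 10, 11, 12. That is one component of size 13.
The largest has 13 vertices.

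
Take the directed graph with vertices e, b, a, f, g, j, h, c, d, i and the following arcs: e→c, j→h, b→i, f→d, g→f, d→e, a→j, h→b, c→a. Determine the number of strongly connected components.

{g} is an SCC by itself.
{h} is an SCC by itself.
{j} is an SCC by itself.
{e} is an SCC by itself.
{a} is an SCC by itself.
(and 5 more singleton SCCs)
That gives 10 strongly connected components.

10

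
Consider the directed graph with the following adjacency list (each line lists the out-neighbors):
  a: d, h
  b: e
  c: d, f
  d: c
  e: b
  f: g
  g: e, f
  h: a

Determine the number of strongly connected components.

{c, d} are all mutually reachable — one SCC of size 2.
{b, e} are all mutually reachable — one SCC of size 2.
{f, g} are all mutually reachable — one SCC of size 2.
{a, h} are all mutually reachable — one SCC of size 2.
That gives 4 strongly connected components.

4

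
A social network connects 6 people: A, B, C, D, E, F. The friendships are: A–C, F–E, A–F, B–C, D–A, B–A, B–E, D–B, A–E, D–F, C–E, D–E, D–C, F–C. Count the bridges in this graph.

0

The edges on the cycle D-B-A-D are not bridges since each lies on that cycle.
Every edge lies on some cycle, so there are no bridges.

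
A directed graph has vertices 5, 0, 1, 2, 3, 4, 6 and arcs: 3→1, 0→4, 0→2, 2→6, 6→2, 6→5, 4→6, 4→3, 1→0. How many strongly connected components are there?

{0, 1, 3, 4} are all mutually reachable — one SCC of size 4.
{2, 6} are all mutually reachable — one SCC of size 2.
{5} is an SCC by itself.
That gives 3 strongly connected components.

3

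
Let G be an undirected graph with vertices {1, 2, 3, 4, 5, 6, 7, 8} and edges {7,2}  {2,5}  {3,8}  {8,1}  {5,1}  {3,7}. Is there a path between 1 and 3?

Yes

From 1 we can reach 1, 2, 3, 5, 7, 8, which includes 3.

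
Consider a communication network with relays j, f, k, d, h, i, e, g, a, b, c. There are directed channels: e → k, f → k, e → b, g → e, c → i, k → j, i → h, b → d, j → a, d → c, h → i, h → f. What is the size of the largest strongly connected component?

{h, i} are all mutually reachable — one SCC of size 2.
{f} is an SCC by itself.
{j} is an SCC by itself.
{b} is an SCC by itself.
{a} is an SCC by itself.
(and 5 more singleton SCCs)
The largest has 2 vertices.

2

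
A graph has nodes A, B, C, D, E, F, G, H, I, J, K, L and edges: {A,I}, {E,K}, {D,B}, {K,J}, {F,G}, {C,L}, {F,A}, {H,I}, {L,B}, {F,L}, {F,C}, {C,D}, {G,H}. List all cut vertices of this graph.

Removing F increases the component count from 2 to 3, so F is a cut vertex.
Removing K increases the component count from 2 to 3, so K is a cut vertex.
By contrast removing I leaves 2 components; it is not a cut vertex. No other vertex is a cut vertex either.

F, K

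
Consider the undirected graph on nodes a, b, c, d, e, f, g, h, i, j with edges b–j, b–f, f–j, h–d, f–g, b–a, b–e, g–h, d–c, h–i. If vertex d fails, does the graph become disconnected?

Yes

Deleting d raises the number of components from 1 to 2, so d is a cut vertex.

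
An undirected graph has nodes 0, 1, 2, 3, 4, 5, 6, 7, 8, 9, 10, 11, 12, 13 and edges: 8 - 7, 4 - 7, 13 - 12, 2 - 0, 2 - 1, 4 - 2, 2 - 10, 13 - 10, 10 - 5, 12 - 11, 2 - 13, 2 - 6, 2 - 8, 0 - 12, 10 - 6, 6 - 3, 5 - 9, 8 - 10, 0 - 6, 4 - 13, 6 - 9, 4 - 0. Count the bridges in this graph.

The edges on the cycle 2-13-12-0-2 are not bridges since each lies on that cycle.
But removing 2 - 1 disconnects 2 from 1; removing 12 - 11 disconnects 12 from 11; removing 6 - 3 disconnects 6 from 3 — these are bridges.
That makes 3 bridges.

3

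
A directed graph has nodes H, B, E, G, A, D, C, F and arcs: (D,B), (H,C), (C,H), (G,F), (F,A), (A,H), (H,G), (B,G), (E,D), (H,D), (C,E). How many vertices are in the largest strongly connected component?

{A, B, C, D, E, F, G, H} are all mutually reachable — one SCC of size 8.
The largest has 8 vertices.

8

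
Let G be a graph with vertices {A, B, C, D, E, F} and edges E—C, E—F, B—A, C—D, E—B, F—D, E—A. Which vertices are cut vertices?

Removing E increases the component count from 1 to 2, so E is a cut vertex.
By contrast removing D leaves 1 component; it is not a cut vertex. No other vertex is a cut vertex either.

E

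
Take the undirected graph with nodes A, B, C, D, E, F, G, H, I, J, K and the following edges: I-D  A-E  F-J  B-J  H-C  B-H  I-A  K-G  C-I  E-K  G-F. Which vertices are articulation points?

I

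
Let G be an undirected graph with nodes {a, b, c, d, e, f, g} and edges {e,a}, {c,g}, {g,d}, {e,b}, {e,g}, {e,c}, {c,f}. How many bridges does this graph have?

4

The edges on the cycle e-c-g-e are not bridges since each lies on that cycle.
But removing d—g disconnects d from g; removing f—c disconnects f from c; removing b—e disconnects b from e; removing a—e disconnects a from e — these are bridges.
That makes 4 bridges.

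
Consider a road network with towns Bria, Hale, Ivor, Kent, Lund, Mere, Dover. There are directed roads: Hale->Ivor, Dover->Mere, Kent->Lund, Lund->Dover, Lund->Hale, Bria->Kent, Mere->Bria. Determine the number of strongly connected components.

3

{Bria, Kent, Lund, Mere, Dover} are all mutually reachable — one SCC of size 5.
{Ivor} is an SCC by itself.
{Hale} is an SCC by itself.
That gives 3 strongly connected components.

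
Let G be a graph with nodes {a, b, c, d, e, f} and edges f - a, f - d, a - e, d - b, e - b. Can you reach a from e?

From e we can reach a, b, d, e, f, which includes a.

Yes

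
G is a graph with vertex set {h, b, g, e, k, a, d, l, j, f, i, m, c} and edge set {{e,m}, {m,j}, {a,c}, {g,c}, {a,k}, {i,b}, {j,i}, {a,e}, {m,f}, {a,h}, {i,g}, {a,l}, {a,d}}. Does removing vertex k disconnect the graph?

Deleting k leaves 1 component (was 1), so k is not a cut vertex.

No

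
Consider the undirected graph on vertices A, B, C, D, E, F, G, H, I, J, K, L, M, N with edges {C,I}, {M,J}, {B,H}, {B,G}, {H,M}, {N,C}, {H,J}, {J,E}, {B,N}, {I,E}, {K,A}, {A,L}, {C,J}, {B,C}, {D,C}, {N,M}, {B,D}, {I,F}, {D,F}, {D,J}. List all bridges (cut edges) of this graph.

A-K, A-L, B-G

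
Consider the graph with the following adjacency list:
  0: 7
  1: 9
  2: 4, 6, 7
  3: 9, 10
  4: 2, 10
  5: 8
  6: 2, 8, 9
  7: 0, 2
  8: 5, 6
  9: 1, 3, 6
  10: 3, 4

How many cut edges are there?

5

The edges on the cycle 6-9-3-10-4-2-6 are not bridges since each lies on that cycle.
But removing 5-8 disconnects 5 from 8; removing 6-8 disconnects 6 from 8; removing 0-7 disconnects 0 from 7; removing 9-1 disconnects 9 from 1 — these are bridges.
In total 5 edges are bridges.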